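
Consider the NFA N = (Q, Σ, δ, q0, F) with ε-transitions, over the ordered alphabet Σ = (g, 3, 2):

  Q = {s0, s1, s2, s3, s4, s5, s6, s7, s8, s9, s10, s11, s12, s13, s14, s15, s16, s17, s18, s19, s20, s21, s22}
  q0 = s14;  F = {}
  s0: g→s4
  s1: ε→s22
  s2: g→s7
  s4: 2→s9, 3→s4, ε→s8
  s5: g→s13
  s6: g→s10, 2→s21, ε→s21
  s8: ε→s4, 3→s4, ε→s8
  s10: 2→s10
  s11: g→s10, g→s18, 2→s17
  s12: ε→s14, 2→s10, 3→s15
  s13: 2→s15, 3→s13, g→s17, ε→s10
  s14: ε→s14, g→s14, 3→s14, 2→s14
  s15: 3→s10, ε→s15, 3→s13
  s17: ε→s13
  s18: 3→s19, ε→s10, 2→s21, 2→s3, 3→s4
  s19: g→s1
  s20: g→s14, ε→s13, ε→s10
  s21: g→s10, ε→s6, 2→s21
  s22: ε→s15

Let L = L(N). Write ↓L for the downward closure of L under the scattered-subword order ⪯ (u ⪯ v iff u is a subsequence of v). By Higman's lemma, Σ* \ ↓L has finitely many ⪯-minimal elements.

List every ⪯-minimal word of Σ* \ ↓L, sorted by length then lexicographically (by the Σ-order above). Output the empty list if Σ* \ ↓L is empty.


A = [ε].

|Q|=23, |F|=0, |δ|=45 (15 ε).
min D↑ (1 st, q0=0, F={0}): 0:g→0,3→0,2→0.
ε ∈ L(D↑) ⇒ ↓L = ∅.


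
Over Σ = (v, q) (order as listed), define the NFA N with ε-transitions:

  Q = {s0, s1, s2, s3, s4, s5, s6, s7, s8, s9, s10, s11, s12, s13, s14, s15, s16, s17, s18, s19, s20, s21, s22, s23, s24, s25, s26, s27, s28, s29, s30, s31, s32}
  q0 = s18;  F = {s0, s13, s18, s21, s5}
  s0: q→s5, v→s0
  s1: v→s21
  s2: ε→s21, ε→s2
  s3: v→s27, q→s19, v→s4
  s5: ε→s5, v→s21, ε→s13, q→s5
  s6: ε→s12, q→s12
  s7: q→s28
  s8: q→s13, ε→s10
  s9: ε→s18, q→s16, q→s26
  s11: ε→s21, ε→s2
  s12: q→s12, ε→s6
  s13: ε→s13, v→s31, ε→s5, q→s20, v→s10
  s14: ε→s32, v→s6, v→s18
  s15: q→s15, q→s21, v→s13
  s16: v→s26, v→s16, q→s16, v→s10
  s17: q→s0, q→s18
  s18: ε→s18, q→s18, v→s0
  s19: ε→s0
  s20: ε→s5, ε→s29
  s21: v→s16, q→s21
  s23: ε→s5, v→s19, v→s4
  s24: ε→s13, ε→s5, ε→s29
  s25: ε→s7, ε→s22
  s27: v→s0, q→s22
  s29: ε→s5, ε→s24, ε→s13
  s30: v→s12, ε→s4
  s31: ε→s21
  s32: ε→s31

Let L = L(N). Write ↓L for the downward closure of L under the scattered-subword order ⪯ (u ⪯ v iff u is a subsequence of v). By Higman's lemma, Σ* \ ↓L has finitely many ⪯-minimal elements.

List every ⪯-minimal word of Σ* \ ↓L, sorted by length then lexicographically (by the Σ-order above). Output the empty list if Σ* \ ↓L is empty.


|Q|=33, |F|=5, |δ|=66 (29 ε).
min D↑ (5 st, q0=0, F={4}): 0:v→1,q→0 1:v→1,q→2 2:v→3,q→2 3:v→4,q→3 4:v→4,q→4.
'vqvv': run [12, 11, 10, 5, 3] end={s10,s16,s26} — reject; 4/4 single-dels accept.
1 words, ⪯-incomp.

min(Σ*\↓L) = [vqvv].


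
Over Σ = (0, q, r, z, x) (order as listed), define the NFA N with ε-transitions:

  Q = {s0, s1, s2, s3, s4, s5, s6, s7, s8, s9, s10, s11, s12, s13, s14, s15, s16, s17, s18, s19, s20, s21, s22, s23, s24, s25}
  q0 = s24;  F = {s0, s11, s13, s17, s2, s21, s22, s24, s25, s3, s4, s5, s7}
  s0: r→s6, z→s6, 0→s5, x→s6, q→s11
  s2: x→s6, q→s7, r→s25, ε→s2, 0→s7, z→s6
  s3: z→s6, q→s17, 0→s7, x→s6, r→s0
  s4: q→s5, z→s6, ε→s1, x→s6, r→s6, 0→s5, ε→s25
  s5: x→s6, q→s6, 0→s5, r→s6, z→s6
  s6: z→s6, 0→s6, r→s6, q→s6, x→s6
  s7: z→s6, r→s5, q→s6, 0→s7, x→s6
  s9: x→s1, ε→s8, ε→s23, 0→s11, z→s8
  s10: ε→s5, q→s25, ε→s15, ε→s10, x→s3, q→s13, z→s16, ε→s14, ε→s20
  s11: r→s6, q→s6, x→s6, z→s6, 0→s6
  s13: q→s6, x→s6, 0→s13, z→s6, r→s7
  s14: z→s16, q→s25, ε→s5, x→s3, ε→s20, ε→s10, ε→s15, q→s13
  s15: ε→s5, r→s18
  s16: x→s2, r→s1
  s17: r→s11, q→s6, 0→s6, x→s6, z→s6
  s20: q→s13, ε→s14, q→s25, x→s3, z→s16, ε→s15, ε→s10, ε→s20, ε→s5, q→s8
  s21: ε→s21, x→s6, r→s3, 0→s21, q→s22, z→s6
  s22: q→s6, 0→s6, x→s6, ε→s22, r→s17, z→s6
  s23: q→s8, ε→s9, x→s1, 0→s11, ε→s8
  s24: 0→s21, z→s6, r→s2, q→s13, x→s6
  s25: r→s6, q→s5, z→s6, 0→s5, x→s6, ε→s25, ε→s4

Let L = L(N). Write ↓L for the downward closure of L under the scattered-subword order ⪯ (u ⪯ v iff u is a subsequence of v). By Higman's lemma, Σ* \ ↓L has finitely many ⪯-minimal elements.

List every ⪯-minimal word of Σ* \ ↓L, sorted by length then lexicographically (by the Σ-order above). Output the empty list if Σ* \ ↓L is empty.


A = [z, x, qq, 0q0, r0q, rrr].

|Q|=26, |F|=13, |δ|=118 (26 ε).
min D↑ (13 st, q0=0, F={4}): 0:0→1,q→2,r→3,z→4,x→4 1:0→1,q→5,r→6,z→4,x→4 2:0→2,q→4,r→7,z→4,x→4 3:0→7,q→7,r→8,z→4,x→4 4:0→4,q→4,r→4,z→4,x→4 5:0→4,q→4,r→9,z→4,x→4 6:0→7,q→9,r→10,z→4,x→4 7:0→7,q→4,r→11,z→4,x→4 8:0→11,q→11,r→4,z→4,x→4 9:0→4,q→4,r→12,z→4,x→4 10:0→11,q→12,r→4,z→4,x→4 11:0→11,q→4,r→4,z→4,x→4 12:0→4,q→4,r→4,z→4,x→4 (ε-aug+det+¬).
'z': run [15, 1] end={s6} ∉↓L; 1/1 deletions ∈↓L.
'x': N↓-sim [15, 1] end={s6} rej; 1/1 deletions ∈↓L.
'qq': run [15, 7, 1] end={s6} — reject; 2/2 deletions ∈↓L.
'0q0': |S_i|=[15, 10, 4, 1] end={s6} ∉↓L; 3/3 deletions ∈↓L.
'r0q': N↓-sim [15, 11, 3, 1] end={s6} rej; 3/3 del acc.
'rrr': run [15, 11, 7, 1] end={s6} ∉↓L; 3/3 single-dels accept.
6 minimals (antichain).


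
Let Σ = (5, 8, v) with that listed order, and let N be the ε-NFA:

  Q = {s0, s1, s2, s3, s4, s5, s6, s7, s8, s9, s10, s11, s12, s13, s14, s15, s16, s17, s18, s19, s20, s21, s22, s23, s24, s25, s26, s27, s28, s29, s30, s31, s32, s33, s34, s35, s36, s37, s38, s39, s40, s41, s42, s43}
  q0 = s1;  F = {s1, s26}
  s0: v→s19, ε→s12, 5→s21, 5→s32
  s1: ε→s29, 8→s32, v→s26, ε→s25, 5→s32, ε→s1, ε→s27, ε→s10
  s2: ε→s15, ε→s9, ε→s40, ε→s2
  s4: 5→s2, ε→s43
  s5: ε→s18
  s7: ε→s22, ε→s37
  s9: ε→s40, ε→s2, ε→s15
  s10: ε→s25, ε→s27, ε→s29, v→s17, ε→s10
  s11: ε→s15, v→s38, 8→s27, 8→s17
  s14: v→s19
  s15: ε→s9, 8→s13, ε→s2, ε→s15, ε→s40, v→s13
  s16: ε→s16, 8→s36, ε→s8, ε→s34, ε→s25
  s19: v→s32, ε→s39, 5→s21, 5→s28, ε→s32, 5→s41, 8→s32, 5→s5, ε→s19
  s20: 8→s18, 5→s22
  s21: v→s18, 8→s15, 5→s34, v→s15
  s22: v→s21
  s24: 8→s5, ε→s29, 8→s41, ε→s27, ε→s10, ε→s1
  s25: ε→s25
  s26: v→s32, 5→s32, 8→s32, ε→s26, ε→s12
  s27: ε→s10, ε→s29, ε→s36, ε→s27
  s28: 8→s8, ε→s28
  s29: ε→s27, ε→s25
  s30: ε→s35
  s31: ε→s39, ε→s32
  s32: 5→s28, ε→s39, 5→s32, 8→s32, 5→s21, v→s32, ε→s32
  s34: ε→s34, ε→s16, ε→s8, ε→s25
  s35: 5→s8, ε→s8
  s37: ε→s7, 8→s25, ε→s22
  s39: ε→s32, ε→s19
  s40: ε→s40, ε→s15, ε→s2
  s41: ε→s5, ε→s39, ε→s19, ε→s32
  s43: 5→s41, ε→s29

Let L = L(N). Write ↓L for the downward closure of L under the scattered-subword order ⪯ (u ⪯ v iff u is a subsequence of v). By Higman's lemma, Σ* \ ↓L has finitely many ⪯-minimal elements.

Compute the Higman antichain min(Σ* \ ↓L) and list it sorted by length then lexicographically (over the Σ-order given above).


|Q|=44, |F|=2, |δ|=111 (69 ε).
min D↑ (3 st, q0=0, F={1}): 0:5→1,8→1,v→2 1:5→1,8→1,v→1 2:5→1,8→1,v→1.
'5': |S_i|=[25, 18] end={s13,s15,s16,s18,s19,s2,s21,s25,s28,s32,s34,s36,…} rej; 1/1 deletions ∈↓L.
'8': |S_i|=[25, 18] end={s13,s15,s16,s18,s19,s2,s21,s25,s28,s32,s34,s36,…} — reject; 1/1 del acc.
'vv': |S_i|=[25, 21, 18] end={s13,s15,s16,s18,s19,s2,s21,s25,s28,s32,s34,s36,…} ∉↓L; 2/2 del acc.
3 words, ⪯-incomp.

Antichain: [5, 8, vv].


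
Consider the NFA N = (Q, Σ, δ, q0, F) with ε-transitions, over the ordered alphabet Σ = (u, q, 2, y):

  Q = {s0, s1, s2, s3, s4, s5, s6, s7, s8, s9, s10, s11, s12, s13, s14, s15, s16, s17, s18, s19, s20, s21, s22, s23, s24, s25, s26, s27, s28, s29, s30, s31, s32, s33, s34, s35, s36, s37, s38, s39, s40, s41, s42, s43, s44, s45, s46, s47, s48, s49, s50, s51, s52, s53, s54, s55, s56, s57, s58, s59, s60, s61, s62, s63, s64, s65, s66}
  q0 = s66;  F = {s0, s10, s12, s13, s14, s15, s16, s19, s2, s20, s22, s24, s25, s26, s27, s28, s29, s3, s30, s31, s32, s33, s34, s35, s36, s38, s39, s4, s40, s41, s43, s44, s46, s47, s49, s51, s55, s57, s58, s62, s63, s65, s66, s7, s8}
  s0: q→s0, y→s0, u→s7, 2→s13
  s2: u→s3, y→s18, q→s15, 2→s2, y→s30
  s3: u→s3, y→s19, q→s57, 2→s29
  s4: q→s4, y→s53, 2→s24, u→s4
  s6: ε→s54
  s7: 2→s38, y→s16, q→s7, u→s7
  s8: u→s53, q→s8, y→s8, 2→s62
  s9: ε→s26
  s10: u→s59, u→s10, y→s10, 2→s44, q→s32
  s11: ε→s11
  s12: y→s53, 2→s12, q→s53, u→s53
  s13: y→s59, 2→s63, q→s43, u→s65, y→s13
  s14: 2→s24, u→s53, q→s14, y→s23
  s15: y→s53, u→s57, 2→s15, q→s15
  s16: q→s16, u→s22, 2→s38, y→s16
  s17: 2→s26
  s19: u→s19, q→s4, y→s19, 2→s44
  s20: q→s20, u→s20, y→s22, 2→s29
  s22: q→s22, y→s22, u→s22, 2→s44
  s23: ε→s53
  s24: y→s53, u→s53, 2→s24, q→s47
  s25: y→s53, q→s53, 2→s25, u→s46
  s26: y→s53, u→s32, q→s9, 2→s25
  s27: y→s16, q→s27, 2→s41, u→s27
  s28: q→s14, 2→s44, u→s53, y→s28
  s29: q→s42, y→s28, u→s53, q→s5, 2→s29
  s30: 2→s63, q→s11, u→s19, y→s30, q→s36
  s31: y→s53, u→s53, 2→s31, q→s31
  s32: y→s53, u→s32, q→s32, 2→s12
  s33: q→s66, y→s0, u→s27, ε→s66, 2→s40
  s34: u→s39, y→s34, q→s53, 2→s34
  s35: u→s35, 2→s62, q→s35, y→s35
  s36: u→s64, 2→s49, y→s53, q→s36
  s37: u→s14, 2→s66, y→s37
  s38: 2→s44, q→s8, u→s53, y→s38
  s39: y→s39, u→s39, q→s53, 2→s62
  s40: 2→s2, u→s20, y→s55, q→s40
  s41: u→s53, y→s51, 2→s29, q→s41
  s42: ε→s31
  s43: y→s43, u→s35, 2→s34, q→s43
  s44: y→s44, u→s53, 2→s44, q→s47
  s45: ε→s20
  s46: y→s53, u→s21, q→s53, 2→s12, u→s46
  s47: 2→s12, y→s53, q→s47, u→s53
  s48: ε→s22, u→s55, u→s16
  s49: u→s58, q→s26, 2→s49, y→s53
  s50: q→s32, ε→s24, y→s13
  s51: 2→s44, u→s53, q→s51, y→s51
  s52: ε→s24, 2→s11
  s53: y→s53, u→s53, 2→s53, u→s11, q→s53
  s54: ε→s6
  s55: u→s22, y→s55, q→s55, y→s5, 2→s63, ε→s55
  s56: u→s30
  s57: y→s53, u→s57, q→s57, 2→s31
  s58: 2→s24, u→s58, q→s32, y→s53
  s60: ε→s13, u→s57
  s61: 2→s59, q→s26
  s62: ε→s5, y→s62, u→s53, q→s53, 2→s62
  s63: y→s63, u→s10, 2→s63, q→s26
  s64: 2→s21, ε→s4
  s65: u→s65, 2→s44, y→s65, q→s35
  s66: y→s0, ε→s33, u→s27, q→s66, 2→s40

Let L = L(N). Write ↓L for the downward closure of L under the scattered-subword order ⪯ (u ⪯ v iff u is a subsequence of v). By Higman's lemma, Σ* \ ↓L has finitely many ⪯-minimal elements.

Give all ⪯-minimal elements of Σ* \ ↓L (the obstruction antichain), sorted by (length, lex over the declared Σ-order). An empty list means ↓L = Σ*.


min(Σ*\↓L) = [u2u, 22qy, y2q2q, uyu2qy].

|Q|=67, |F|=45, |δ|=222 (16 ε).
min D↑ (45 st, q0=0, F={11}): 0:u→1,q→0,2→2,y→3 1:u→1,q→1,2→4,y→5 2:u→6,q→2,2→7,y→8 3:u→9,q→3,2→10,y→3 4:u→11,q→4,2→12,y→13 5:u→14,q→5,2→15,y→5 6:u→6,q→6,2→12,y→14 7:u→16,q→17,2→7,y→18 8:u→14,q→8,2→19,y→8 9:u→9,q→9,2→15,y→5 10:u→20,q→21,2→19,y→10 11:u→11,q→11,2→11,y→11 12:u→11,q→22,2→12,y→23 13:u→11,q→13,2→24,y→13 14:u→14,q→14,2→24,y→14 15:u→11,q→25,2→24,y→15 16:u→16,q→26,2→12,y→27 17:u→26,q→17,2→17,y→11 18:u→27,q→28,2→19,y→18 19:u→29,q→30,2→19,y→19 20:u→20,q→31,2→24,y→20 21:u→31,q→21,2→32,y→21 22:u→11,q→22,2→22,y→11 23:u→11,q→33,2→24,y→23 24:u→11,q→34,2→24,y→24 25:u→11,q→25,2→35,y→25 26:u→26,q→26,2→22,y→11 27:u→27,q→36,2→24,y→27 28:u→36,q→28,2→37,y→11 29:u→29,q→38,2→24,y→29 30:u→38,q→30,2→39,y→11 31:u→31,q→31,2→35,y→31 32:u→40,q→11,2→32,y→32 33:u→11,q→33,2→41,y→11 34:u→11,q→34,2→42,y→11 35:u→11,q→11,2→35,y→35 36:u→36,q→36,2→41,y→11 37:u→43,q→30,2→37,y→11 38:u→38,q→38,2→42,y→11 39:u→44,q→11,2→39,y→11 40:u→40,q→11,2→35,y→40 41:u→11,q→34,2→41,y→11 42:u→11,q→11,2→42,y→11 43:u→43,q→38,2→41,y→11 44:u→44,q→11,2→42,y→11.
'u2u': run [55, 37, 19, 2] end={s11,s53} ∉↓L; 3/3 del acc.
'22qy': |S_i|=[55, 49, 37, 23, 3] end={s11,s23,s53} — reject; 4/4 deletions ∈↓L.
'y2q2q': |S_i|=[55, 42, 27, 17, 10, 2] end={s11,s53} ∉↓L; 5/5 del acc.
'uyu2qy': N↓-sim [55, 37, 24, 17, 8, 4, 2] end={s11,s53} ∉↓L; 6/6 deletions ∈↓L.
4 minimals (antichain).


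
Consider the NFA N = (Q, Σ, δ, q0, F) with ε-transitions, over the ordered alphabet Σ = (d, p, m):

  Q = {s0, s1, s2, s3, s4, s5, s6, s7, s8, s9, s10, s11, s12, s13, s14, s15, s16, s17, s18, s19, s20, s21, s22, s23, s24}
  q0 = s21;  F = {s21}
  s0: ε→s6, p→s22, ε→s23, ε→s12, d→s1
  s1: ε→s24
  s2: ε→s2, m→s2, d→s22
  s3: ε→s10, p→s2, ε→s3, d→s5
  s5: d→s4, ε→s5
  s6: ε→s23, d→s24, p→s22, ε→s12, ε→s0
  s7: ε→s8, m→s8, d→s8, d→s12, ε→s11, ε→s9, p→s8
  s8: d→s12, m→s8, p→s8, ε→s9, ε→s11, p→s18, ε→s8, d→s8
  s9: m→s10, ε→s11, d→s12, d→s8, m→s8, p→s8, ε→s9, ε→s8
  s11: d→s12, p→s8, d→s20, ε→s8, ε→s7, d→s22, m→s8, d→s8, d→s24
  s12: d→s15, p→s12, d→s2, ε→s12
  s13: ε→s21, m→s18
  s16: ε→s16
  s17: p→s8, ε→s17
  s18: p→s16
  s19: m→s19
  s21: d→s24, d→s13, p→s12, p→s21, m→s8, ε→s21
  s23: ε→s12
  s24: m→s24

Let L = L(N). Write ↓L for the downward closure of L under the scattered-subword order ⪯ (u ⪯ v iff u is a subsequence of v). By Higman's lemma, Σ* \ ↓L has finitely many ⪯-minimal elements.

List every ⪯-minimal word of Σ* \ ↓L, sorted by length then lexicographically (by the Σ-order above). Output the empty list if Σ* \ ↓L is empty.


Antichain: [m].

|Q|=25, |F|=1, |δ|=71 (28 ε).
min D↑ (2 st, q0=0, F={1}): 0:d→0,p→0,m→1 1:d→1,p→1,m→1.
'm': N↓-sim [15, 13] end={s10,s11,s12,s15,s16,s18,s2,s20,s22,s24,s7,s8,…} — reject; 1/1 del acc.
1 minimals (antichain).


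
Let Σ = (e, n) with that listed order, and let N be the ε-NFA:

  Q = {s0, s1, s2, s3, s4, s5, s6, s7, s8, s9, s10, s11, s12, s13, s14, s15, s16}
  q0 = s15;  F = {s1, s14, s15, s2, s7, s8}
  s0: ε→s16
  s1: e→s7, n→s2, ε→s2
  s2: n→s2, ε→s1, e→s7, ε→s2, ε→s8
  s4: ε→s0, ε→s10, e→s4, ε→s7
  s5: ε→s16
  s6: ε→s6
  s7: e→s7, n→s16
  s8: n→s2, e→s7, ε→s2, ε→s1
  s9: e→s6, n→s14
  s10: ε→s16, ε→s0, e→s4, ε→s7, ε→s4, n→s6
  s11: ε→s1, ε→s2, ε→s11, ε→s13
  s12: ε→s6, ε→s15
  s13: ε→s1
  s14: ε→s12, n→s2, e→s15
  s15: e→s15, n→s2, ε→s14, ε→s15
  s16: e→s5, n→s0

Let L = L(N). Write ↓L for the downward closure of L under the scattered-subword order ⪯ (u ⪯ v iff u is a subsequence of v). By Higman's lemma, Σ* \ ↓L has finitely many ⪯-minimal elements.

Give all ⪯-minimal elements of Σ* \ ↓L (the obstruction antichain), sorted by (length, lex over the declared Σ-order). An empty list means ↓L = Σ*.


|Q|=17, |F|=6, |δ|=45 (26 ε).
min D↑ (4 st, q0=0, F={3}): 0:e→0,n→1 1:e→2,n→1 2:e→2,n→3 3:e→3,n→3 [Hopcroft].
'nen': |S_i|=[11, 7, 4, 3] end={s0,s16,s5} — reject; 3/3 deletions ∈↓L.
1 obstructions.

min(Σ*\↓L) = [nen].


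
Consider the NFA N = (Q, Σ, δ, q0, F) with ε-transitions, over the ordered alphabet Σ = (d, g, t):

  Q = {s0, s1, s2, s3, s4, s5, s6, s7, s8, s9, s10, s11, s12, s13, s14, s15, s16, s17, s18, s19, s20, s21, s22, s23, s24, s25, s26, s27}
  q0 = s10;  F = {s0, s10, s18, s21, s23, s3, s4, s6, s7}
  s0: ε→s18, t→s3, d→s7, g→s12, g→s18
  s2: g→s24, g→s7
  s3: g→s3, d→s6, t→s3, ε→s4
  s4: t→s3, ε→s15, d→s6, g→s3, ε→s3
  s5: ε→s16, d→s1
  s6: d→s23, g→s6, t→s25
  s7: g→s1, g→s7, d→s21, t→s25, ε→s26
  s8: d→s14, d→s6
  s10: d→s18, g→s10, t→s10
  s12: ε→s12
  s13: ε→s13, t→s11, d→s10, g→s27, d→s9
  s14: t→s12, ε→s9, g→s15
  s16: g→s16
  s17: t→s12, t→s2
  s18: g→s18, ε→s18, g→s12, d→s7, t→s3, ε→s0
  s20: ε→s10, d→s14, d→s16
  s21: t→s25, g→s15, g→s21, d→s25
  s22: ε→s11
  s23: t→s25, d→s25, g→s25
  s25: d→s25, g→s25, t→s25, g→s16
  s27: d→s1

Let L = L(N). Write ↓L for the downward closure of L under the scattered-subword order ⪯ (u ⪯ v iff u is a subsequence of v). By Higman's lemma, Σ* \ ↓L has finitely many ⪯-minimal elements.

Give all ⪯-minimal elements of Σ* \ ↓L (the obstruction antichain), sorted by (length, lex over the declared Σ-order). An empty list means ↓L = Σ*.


min(Σ*\↓L) = [ddt, dddd, dtddg].

|Q|=28, |F|=9, |δ|=65 (13 ε).
min D↑ (8 st, q0=0, F={5}): 0:d→1,g→0,t→0 1:d→2,g→1,t→3 2:d→4,g→2,t→5 3:d→6,g→3,t→3 4:d→5,g→4,t→5 5:d→5,g→5,t→5 6:d→7,g→6,t→5 7:d→5,g→5,t→5 [Hopcroft].
'ddt': run [15, 14, 9, 2] end={s16,s25} ∉↓L; 3/3 del acc.
'dddd': N↓-sim [15, 14, 9, 5, 2] end={s16,s25} ∉↓L; 4/4 single-dels accept.
'dtddg': |S_i|=[15, 14, 7, 4, 3, 2] end={s16,s25} — reject; 5/5 deletions ∈↓L.
3 minimals (antichain).


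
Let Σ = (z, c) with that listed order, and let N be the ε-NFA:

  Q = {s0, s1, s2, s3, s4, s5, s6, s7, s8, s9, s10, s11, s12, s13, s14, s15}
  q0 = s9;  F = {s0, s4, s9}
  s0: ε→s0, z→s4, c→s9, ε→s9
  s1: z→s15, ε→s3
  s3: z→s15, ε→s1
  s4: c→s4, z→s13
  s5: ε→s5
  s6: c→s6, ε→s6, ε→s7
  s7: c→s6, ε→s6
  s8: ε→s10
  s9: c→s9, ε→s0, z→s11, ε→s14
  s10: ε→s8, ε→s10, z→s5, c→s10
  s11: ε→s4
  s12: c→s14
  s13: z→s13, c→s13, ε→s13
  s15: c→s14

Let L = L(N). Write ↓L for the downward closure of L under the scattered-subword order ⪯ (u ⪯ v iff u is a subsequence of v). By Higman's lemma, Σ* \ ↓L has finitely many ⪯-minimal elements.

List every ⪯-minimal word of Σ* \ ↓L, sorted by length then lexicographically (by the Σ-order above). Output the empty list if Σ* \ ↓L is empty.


|Q|=16, |F|=3, |δ|=31 (15 ε).
min D↑ (3 st, q0=0, F={2}): 0:z→1,c→0 1:z→2,c→1 2:z→2,c→2 (ε-aug+det+¬).
'zz': run [6, 3, 1] end={s13} rej; 2/2 deletions ∈↓L.
1 words, ⪯-incomp.

A = [zz].


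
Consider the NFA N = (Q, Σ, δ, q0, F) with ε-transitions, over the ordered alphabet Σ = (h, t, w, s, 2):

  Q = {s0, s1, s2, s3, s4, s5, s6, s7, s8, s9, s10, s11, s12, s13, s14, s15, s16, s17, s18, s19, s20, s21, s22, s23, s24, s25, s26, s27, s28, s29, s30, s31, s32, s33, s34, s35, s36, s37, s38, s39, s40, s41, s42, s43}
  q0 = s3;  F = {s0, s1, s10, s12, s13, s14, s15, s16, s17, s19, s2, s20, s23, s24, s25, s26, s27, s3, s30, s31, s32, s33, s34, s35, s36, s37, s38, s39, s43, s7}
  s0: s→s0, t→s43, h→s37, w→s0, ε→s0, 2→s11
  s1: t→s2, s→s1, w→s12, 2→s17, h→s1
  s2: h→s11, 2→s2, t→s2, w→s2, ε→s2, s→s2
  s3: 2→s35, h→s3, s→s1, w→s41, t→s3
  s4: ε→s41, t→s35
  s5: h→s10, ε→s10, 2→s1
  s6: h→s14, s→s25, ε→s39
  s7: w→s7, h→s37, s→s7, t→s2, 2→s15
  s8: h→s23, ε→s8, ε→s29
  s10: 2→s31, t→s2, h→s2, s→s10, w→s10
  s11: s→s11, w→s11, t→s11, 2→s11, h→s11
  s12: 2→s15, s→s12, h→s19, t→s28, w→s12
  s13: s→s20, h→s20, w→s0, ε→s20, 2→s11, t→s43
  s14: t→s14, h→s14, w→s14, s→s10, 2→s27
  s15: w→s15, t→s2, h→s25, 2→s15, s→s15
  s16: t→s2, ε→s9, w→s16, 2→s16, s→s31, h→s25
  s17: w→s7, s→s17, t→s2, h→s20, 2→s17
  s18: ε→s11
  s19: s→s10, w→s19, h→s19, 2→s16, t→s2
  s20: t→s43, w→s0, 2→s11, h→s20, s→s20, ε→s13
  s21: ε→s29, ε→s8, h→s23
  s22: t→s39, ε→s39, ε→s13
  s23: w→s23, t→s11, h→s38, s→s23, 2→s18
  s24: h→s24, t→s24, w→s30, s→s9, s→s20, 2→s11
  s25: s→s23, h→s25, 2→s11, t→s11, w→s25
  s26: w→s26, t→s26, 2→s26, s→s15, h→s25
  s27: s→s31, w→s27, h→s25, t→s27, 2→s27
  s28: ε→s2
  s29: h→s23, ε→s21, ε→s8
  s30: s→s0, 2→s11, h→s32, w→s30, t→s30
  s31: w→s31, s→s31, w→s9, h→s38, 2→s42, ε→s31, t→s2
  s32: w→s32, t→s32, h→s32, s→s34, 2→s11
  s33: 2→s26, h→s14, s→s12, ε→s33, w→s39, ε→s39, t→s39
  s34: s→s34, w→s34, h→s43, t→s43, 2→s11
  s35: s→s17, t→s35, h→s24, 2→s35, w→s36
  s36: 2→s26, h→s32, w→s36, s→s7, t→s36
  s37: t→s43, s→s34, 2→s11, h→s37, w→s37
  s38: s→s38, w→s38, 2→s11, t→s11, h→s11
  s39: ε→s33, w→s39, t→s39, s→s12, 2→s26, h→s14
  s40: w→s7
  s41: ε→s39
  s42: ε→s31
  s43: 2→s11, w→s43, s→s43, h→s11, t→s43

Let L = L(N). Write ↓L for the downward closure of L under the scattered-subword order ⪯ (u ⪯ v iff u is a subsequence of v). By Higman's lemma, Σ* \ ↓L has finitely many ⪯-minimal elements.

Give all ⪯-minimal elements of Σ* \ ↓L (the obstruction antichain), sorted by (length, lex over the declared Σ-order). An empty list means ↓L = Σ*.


|Q|=44, |F|=30, |δ|=191 (24 ε).
min D↑ (29 st, q0=0, F={16}): 0:h→0,t→0,w→1,s→2,2→3 1:h→4,t→1,w→1,s→5,2→6 2:h→2,t→7,w→5,s→2,2→8 3:h→9,t→3,w→10,s→8,2→3 4:h→4,t→4,w→4,s→11,2→12 5:h→13,t→7,w→5,s→5,2→14 6:h→15,t→6,w→6,s→14,2→6 7:h→16,t→7,w→7,s→7,2→7 8:h→17,t→7,w→18,s→8,2→8 9:h→9,t→9,w→19,s→17,2→16 10:h→20,t→10,w→10,s→18,2→6 11:h→7,t→7,w→11,s→11,2→21 12:h→15,t→12,w→12,s→21,2→12 13:h→13,t→7,w→13,s→11,2→22 14:h→15,t→7,w→14,s→14,2→14 15:h→15,t→16,w→15,s→23,2→16 16:h→16,t→16,w→16,s→16,2→16 17:h→17,t→24,w→25,s→17,2→16 18:h→26,t→7,w→18,s→18,2→14 19:h→20,t→19,w→19,s→25,2→16 20:h→20,t→20,w→20,s→27,2→16 21:h→28,t→7,w→21,s→21,2→21 22:h→15,t→7,w→22,s→21,2→22 23:h→28,t→16,w→23,s→23,2→16 24:h→16,t→24,w→24,s→24,2→16 25:h→26,t→24,w→25,s→25,2→16 26:h→26,t→24,w→26,s→27,2→16 27:h→24,t→24,w→27,s→27,2→16 28:h→16,t→16,w→28,s→28,2→16 [Hopcroft].
'sth': |S_i|=[36, 24, 4, 1] end={s11} — reject; 3/3 deletions ∈↓L.
'2h2': |S_i|=[36, 26, 15, 2] end={s11,s18} ∉↓L; 3/3 del acc.
'w2ht': |S_i|=[36, 29, 13, 5, 1] end={s11} — reject; 4/4 deletions ∈↓L.
'whshh': run [36, 29, 18, 11, 4, 1] end={s11} — reject; 5/5 single-dels accept.
4 words, ⪯-incomp.

A = [sth, 2h2, w2ht, whshh].


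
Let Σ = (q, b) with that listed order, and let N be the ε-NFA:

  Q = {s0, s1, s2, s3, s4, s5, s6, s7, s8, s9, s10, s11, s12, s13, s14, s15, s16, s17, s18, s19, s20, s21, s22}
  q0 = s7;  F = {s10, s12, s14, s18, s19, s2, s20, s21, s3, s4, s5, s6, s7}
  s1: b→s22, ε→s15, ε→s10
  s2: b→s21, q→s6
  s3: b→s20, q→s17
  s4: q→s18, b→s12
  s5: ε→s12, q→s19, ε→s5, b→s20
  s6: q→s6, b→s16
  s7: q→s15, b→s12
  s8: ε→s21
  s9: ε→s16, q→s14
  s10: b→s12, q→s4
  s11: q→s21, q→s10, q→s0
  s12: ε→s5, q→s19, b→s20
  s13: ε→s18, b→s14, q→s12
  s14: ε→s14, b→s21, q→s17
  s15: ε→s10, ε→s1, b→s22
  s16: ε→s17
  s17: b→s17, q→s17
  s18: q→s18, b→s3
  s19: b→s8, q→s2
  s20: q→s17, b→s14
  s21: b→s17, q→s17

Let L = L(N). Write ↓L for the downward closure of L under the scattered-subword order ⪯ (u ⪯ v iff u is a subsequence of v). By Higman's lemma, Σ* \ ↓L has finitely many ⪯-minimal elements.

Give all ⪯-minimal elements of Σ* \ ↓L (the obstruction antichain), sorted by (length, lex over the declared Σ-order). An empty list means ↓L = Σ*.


Antichain: [bbq, bqbb, qqqbq, bqqqb, bbbbb].

|Q|=23, |F|=13, |δ|=48 (12 ε).
min D↑ (13 st, q0=0, F={9}): 0:q→1,b→2 1:q→3,b→2 2:q→4,b→5 3:q→6,b→2 4:q→7,b→8 5:q→9,b→10 6:q→6,b→11 7:q→12,b→8 8:q→9,b→9 9:q→9,b→9 10:q→9,b→8 11:q→9,b→5 12:q→12,b→9 [Hopcroft].
'bbq': run [19, 13, 6, 1] end={s17} rej; 3/3 del acc.
'bqbb': N↓-sim [19, 13, 7, 4, 1] end={s17} rej; 4/4 deletions ∈↓L.
'qqqbq': |S_i|=[19, 18, 14, 11, 7, 1] end={s17} ∉↓L; 5/5 del acc.
'bqqqb': |S_i|=[19, 13, 7, 5, 3, 2] end={s16,s17} — reject; 5/5 del acc.
'bbbbb': |S_i|=[19, 13, 6, 3, 2, 1] end={s17} ∉↓L; 5/5 del acc.
5 obstructions.


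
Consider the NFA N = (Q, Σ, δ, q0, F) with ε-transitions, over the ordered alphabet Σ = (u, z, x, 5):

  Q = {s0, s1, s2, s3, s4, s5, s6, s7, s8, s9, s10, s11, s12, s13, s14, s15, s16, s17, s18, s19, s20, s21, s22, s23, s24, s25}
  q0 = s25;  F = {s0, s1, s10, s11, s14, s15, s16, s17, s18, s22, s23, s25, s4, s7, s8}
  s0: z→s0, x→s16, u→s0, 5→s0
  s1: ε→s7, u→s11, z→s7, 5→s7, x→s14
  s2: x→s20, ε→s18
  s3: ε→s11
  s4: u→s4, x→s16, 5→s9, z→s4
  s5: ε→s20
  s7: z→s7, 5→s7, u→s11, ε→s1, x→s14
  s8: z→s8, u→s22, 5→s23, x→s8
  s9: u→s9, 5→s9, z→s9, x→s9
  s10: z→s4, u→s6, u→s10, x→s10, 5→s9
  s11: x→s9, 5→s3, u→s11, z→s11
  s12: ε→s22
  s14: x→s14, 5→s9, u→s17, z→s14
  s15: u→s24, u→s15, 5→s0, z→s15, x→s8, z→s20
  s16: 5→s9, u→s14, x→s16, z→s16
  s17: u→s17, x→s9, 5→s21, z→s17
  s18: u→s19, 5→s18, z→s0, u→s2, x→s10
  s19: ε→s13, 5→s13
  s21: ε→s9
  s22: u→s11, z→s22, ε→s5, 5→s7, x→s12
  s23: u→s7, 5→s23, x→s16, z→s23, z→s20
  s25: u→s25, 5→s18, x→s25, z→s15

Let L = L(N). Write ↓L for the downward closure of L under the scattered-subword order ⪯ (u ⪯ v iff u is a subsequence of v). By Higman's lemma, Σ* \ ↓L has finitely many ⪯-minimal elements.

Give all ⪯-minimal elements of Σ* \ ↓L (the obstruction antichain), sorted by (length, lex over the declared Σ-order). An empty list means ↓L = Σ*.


|Q|=26, |F|=15, |δ|=80 (9 ε).
min D↑ (15 st, q0=0, F={10}): 0:u→0,z→1,x→0,5→2 1:u→1,z→1,x→3,5→4 2:u→2,z→4,x→5,5→2 3:u→6,z→3,x→3,5→7 4:u→4,z→4,x→8,5→4 5:u→5,z→9,x→5,5→10 6:u→11,z→6,x→6,5→12 7:u→12,z→7,x→8,5→7 8:u→13,z→8,x→8,5→10 9:u→9,z→9,x→8,5→10 10:u→10,z→10,x→10,5→10 11:u→11,z→11,x→10,5→11 12:u→11,z→12,x→13,5→12 13:u→14,z→13,x→13,5→10 14:u→14,z→14,x→10,5→10 (ε-aug+det+¬).
'5x5': N↓-sim [26, 19, 9, 2] end={s21,s9} rej; 3/3 single-dels accept.
'zxuux': run [26, 19, 15, 12, 5, 1] end={s9} — reject; 5/5 deletions ∈↓L.
2 obstructions.

A = [5x5, zxuux].


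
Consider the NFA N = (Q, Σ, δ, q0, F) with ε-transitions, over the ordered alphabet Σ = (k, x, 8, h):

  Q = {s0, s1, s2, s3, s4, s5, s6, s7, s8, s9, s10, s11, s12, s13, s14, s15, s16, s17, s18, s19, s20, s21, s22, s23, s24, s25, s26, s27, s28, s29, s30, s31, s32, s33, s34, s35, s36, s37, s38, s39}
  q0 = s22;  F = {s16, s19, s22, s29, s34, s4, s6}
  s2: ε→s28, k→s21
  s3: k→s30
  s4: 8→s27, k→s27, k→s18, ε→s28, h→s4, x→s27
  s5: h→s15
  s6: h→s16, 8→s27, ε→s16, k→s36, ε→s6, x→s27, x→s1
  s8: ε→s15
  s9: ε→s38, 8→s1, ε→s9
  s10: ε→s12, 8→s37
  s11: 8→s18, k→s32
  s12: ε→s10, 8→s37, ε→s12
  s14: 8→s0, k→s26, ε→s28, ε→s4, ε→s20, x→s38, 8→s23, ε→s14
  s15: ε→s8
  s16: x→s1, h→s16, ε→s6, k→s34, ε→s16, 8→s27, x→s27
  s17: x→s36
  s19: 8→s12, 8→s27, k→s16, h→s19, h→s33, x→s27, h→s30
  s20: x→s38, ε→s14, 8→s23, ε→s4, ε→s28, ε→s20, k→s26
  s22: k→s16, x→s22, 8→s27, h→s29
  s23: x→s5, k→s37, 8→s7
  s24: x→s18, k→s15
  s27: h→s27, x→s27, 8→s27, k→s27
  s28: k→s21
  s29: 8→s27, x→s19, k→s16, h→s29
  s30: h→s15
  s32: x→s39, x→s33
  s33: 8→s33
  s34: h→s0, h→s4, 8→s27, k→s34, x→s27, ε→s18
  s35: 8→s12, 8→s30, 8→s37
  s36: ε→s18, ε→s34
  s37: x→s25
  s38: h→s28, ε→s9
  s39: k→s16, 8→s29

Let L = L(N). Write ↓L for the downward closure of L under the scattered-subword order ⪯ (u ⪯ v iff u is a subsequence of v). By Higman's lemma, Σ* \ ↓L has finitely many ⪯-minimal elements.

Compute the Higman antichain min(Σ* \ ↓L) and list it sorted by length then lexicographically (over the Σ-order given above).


A = [8, kx, hxx, kkhk].

|Q|=40, |F|=7, |δ|=97 (25 ε).
min D↑ (7 st, q0=0, F={2}): 0:k→1,x→0,8→2,h→3 1:k→4,x→2,8→2,h→1 2:k→2,x→2,8→2,h→2 3:k→1,x→5,8→2,h→3 4:k→4,x→2,8→2,h→6 5:k→1,x→2,8→2,h→5 6:k→2,x→2,8→2,h→6 [Hopcroft].
'8': N↓-sim [22, 6] end={s10,s12,s25,s27,s33,s37} rej; 1/1 del acc.
'kx': run [22, 11, 2] end={s1,s27} — reject; 2/2 deletions ∈↓L.
'hxx': N↓-sim [22, 21, 20, 3] end={s1,s25,s27} rej; 3/3 deletions ∈↓L.
'kkhk': |S_i|=[22, 11, 8, 6, 3] end={s18,s21,s27} ∉↓L; 4/4 single-dels accept.
4 words, ⪯-incomp.


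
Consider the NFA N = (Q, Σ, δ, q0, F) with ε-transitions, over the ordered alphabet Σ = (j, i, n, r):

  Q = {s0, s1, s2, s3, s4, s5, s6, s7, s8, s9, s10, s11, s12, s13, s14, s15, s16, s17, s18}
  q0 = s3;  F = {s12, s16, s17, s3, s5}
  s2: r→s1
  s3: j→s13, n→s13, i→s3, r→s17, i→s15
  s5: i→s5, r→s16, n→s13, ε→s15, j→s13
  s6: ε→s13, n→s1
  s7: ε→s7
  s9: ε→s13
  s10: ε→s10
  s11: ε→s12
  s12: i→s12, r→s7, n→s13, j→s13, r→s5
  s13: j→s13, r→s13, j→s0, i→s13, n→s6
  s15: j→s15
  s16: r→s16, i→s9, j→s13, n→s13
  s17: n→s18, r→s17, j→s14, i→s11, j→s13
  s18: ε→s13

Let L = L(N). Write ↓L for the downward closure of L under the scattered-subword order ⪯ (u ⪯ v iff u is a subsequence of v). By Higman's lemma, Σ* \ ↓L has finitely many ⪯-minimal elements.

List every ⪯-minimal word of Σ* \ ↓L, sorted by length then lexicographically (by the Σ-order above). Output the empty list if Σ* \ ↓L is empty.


|Q|=19, |F|=5, |δ|=38 (7 ε).
min D↑ (6 st, q0=0, F={1}): 0:j→1,i→0,n→1,r→2 1:j→1,i→1,n→1,r→1 2:j→1,i→3,n→1,r→2 3:j→1,i→3,n→1,r→4 4:j→1,i→4,n→1,r→5 5:j→1,i→1,n→1,r→5 [Hopcroft].
'j': N↓-sim [15, 6] end={s0,s1,s13,s14,s15,s6} rej; 1/1 deletions ∈↓L.
'n': |S_i|=[15, 5] end={s0,s1,s13,s18,s6} — reject; 1/1 single-dels accept.
'rirri': N↓-sim [15, 14, 11, 9, 6, 5] end={s0,s1,s13,s6,s9} — reject; 5/5 deletions ∈↓L.
3 obstructions.

A = [j, n, rirri].


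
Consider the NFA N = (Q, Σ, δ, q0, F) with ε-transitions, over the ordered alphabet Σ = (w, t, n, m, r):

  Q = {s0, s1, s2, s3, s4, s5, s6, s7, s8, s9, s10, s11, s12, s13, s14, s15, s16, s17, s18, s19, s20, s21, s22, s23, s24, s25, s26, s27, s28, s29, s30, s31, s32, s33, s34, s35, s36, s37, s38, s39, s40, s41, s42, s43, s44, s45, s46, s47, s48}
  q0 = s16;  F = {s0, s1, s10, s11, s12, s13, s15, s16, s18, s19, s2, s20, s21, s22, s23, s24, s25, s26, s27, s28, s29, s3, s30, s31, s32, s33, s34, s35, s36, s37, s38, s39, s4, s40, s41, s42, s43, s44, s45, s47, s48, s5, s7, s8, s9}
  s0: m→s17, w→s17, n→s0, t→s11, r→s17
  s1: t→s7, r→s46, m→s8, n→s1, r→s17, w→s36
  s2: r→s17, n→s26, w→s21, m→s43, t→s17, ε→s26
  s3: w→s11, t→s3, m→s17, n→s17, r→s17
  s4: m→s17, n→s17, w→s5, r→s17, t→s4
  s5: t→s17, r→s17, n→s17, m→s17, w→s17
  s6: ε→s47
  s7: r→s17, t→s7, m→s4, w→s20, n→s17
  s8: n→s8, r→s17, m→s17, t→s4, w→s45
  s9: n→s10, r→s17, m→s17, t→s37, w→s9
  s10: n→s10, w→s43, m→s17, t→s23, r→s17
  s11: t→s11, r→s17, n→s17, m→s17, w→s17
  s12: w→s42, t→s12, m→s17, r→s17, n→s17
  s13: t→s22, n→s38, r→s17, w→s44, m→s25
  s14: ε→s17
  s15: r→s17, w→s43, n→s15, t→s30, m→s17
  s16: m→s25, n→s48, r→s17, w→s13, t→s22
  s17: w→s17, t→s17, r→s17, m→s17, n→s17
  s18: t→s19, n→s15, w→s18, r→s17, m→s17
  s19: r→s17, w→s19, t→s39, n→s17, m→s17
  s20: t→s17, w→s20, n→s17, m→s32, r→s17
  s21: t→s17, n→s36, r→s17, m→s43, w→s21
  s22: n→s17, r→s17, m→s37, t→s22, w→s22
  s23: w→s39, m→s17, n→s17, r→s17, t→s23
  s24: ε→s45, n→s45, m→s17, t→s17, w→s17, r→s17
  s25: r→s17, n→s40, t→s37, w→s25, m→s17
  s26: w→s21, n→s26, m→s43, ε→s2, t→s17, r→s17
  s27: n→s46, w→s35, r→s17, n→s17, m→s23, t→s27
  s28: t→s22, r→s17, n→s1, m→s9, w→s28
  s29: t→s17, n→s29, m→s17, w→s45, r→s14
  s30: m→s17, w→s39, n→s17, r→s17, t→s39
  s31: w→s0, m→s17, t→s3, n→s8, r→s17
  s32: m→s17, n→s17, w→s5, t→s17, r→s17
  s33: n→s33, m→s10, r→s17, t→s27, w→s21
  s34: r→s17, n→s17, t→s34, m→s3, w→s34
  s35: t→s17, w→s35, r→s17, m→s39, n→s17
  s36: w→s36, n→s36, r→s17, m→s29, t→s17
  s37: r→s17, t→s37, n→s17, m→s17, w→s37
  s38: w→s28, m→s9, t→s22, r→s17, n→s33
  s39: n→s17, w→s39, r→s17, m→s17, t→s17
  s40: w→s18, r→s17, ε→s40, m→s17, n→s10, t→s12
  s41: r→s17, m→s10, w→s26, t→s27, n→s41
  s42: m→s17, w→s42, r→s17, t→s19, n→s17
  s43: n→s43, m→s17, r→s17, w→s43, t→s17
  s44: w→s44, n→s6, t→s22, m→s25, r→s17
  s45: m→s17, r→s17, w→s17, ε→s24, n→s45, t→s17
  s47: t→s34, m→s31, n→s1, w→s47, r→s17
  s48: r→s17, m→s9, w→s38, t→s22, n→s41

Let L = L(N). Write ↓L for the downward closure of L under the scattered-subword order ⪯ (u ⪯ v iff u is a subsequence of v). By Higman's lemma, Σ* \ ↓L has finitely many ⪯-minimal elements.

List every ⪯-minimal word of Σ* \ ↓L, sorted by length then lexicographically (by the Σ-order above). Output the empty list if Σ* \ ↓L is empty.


Antichain: [r, tn, mm, nnwt, wwnmww, mnwttt].

|Q|=49, |F|=45, |δ|=239 (7 ε).
min D↑ (44 st, q0=0, F={5}): 0:w→1,t→2,n→3,m→4,r→5 1:w→6,t→2,n→7,m→4,r→5 2:w→2,t→2,n→5,m→8,r→5 3:w→7,t→2,n→9,m→10,r→5 4:w→4,t→8,n→11,m→5,r→5 5:w→5,t→5,n→5,m→5,r→5 6:w→6,t→2,n→12,m→4,r→5 7:w→13,t→2,n→14,m→10,r→5 8:w→8,t→8,n→5,m→5,r→5 9:w→15,t→16,n→9,m→17,r→5 10:w→10,t→8,n→17,m→5,r→5 11:w→18,t→19,n→17,m→5,r→5 12:w→12,t→20,n→21,m→22,r→5 13:w→13,t→2,n→21,m→10,r→5 14:w→23,t→16,n→14,m→17,r→5 15:w→23,t→5,n→15,m→24,r→5 16:w→25,t→16,n→5,m→26,r→5 17:w→24,t→26,n→17,m→5,r→5 18:w→18,t→27,n→28,m→5,r→5 19:w→29,t→19,n→5,m→5,r→5 20:w→20,t→20,n→5,m→30,r→5 21:w→31,t→32,n→21,m→33,r→5 22:w→34,t→30,n→33,m→5,r→5 23:w→23,t→5,n→31,m→24,r→5 24:w→24,t→5,n→24,m→5,r→5 25:w→25,t→5,n→5,m→35,r→5 26:w→35,t→26,n→5,m→5,r→5 27:w→27,t→35,n→5,m→5,r→5 28:w→24,t→36,n→28,m→5,r→5 29:w→29,t→27,n→5,m→5,r→5 30:w→37,t→30,n→5,m→5,r→5 31:w→31,t→5,n→31,m→38,r→5 32:w→39,t→32,n→5,m→40,r→5 33:w→41,t→40,n→33,m→5,r→5 34:w→5,t→37,n→34,m→5,r→5 35:w→35,t→5,n→5,m→5,r→5 36:w→35,t→35,n→5,m→5,r→5 37:w→5,t→37,n→5,m→5,r→5 38:w→41,t→5,n→38,m→5,r→5 39:w→39,t→5,n→5,m→42,r→5 40:w→43,t→40,n→5,m→5,r→5 41:w→5,t→5,n→41,m→5,r→5 42:w→43,t→5,n→5,m→5,r→5 43:w→5,t→5,n→5,m→5,r→5.
'r': |S_i|=[49, 3] end={s14,s17,s46} rej; 1/1 single-dels accept.
'tn': N↓-sim [49, 20, 2] end={s17,s46} — reject; 2/2 del acc.
'mm': N↓-sim [49, 27, 1] end={s17} ∉↓L; 2/2 del acc.
'nnwt': run [49, 45, 29, 15, 1] end={s17} — reject; 4/4 del acc.
'wwnmww': |S_i|=[49, 46, 40, 32, 13, 6, 1] end={s17} — reject; 6/6 deletions ∈↓L.
'mnwttt': |S_i|=[49, 27, 21, 11, 4, 2, 1] end={s17} rej; 6/6 del acc.
6 obstructions.


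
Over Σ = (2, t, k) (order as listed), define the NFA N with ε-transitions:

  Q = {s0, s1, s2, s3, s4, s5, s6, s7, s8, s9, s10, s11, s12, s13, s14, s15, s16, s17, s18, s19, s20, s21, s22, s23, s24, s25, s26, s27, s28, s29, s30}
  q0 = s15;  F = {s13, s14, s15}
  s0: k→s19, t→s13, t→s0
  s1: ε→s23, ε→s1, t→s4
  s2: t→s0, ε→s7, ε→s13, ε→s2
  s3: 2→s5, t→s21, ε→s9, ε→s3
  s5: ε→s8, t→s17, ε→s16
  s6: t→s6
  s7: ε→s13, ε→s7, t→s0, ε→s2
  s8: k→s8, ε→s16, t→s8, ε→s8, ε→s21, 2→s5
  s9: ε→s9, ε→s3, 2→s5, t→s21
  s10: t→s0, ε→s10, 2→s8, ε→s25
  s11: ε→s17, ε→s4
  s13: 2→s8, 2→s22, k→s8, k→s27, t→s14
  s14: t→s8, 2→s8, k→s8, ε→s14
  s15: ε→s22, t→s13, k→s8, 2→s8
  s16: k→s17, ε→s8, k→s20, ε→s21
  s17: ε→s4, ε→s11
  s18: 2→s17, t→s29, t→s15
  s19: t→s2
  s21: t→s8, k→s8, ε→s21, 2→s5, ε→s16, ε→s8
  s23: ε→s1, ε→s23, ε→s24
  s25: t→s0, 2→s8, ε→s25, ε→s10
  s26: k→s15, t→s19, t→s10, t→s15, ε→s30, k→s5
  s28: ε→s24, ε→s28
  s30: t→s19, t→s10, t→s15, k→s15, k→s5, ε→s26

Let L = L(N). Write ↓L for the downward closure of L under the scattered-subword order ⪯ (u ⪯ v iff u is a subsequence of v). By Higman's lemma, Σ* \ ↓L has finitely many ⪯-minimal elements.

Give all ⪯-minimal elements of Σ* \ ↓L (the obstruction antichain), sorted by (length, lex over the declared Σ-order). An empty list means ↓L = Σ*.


|Q|=31, |F|=3, |δ|=88 (39 ε).
min D↑ (4 st, q0=0, F={1}): 0:2→1,t→2,k→1 1:2→1,t→1,k→1 2:2→1,t→3,k→1 3:2→1,t→1,k→1 (ε-aug+det+¬).
'2': |S_i|=[13, 9] end={s11,s16,s17,s20,s21,s22,s4,s5,s8} ∉↓L; 1/1 single-dels accept.
'k': |S_i|=[13, 9] end={s11,s16,s17,s20,s21,s27,s4,s5,s8} — reject; 1/1 del acc.
'ttt': |S_i|=[13, 12, 9, 8] end={s11,s16,s17,s20,s21,s4,s5,s8} ∉↓L; 3/3 del acc.
3 obstructions.

Antichain: [2, k, ttt].


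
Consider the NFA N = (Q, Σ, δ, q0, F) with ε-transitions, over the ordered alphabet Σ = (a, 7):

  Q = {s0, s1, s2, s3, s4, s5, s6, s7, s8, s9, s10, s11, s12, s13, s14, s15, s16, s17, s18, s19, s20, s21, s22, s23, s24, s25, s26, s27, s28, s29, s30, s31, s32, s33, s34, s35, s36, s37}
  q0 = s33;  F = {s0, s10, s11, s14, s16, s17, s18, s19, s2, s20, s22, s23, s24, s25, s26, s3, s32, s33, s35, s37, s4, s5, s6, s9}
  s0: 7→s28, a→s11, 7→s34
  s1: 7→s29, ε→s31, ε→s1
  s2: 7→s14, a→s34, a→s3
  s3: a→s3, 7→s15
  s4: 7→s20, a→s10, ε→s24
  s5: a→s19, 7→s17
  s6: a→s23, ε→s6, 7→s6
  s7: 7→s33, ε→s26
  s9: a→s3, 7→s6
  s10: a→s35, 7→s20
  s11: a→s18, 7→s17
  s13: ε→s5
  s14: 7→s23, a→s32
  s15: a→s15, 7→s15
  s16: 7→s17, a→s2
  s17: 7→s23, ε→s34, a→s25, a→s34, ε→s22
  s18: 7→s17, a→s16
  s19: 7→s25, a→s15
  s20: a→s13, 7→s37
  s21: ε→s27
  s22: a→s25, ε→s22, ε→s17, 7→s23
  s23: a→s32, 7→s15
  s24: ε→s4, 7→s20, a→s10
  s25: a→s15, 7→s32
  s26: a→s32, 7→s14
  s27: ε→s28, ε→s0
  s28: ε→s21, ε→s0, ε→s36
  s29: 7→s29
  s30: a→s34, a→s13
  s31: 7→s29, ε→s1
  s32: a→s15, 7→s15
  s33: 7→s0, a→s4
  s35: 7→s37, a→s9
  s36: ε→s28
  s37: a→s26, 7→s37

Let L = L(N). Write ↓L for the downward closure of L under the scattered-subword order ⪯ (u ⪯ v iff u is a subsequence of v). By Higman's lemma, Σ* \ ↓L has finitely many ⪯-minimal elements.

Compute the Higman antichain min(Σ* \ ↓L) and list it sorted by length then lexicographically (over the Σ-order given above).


Antichain: [a7aaa, 7a7aa, 7a777, aaaaa7, a77aa7].

|Q|=38, |F|=24, |δ|=78 (19 ε).
min D↑ (23 st, q0=0, F={19}): 0:a→1,7→2 1:a→3,7→4 2:a→5,7→2 3:a→6,7→4 4:a→7,7→8 5:a→9,7→10 6:a→11,7→8 7:a→12,7→10 8:a→13,7→8 9:a→14,7→10 10:a→15,7→16 11:a→17,7→18 12:a→19,7→15 13:a→20,7→21 14:a→22,7→10 15:a→19,7→20 16:a→20,7→19 17:a→17,7→19 18:a→16,7→18 19:a→19,7→19 20:a→19,7→19 21:a→20,7→16 22:a→17,7→21.
'a7aaa': run [31, 25, 15, 12, 5, 1] end={s15} rej; 5/5 deletions ∈↓L.
'7a7aa': run [31, 25, 17, 8, 4, 1] end={s15} ∉↓L; 5/5 del acc.
'7a777': |S_i|=[31, 25, 17, 8, 3, 1] end={s15} rej; 5/5 del acc.
'aaaaa7': |S_i|=[31, 25, 22, 19, 12, 5, 1] end={s15} rej; 6/6 deletions ∈↓L.
'a77aa7': run [31, 25, 15, 11, 7, 2, 1] end={s15} ∉↓L; 6/6 single-dels accept.
5 words, ⪯-incomp.
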